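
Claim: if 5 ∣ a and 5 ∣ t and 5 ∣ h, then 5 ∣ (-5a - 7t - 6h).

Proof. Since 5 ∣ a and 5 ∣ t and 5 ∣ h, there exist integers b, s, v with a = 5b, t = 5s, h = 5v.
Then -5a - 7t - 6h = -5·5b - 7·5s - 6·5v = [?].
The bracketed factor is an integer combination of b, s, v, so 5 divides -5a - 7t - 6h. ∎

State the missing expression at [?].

5(-5b - 7s - 6v)

Each term has a factor of 5: -5·5b - 7·5s - 6·5v = 5·(-5b - 7s - 6v).
Since -5b - 7s - 6v is an integer, 5 ∣ (-5a - 7t - 6h).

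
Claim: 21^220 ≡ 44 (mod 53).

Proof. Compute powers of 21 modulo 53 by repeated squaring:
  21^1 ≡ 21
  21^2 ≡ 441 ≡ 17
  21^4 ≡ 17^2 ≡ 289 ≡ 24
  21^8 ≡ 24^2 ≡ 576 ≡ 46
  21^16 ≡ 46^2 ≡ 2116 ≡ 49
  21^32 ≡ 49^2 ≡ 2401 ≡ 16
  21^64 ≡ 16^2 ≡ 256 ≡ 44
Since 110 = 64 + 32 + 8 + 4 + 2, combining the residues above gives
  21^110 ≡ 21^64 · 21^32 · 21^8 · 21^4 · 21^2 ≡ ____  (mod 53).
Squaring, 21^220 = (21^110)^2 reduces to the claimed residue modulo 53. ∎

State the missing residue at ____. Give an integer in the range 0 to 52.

21^64 · 21^32 · 21^8 · 21^4 · 21^2 ≡ 44 · 16 · 46 · 24 · 17 = 13212672.
13212672 mod 53 = 37, so 21^110 ≡ 37 (mod 53).

37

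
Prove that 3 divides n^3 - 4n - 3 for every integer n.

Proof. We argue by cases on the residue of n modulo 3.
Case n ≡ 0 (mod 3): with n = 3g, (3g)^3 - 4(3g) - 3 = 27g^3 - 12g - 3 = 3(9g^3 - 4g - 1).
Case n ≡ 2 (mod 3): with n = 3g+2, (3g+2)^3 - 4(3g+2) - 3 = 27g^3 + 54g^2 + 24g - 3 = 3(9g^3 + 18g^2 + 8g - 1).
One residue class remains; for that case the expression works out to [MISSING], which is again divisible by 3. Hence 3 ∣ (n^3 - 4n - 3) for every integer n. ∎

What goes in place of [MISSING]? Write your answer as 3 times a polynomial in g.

3(9g^3 + 9g^2 - g - 2)

Only n ≡ 1 (mod 3) is unaccounted for. Put n = 3g+1:
(3g+1)^3 - 4(3g+1) - 3 expands to 27g^3 + 27g^2 - 3g - 6,
and factoring out 3 leaves 3(9g^3 + 9g^2 - g - 2).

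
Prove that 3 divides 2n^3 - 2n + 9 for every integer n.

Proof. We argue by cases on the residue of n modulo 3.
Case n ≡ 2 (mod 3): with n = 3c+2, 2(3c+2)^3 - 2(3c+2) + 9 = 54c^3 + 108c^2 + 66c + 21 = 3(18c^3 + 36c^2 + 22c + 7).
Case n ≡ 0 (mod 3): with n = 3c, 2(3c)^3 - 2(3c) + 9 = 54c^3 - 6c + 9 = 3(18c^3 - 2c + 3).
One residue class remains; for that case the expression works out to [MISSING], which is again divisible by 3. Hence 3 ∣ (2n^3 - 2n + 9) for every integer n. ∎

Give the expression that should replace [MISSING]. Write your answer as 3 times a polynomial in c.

3(18c^3 + 18c^2 + 4c + 3)

Only n ≡ 1 (mod 3) is unaccounted for. Put n = 3c+1:
2(3c+1)^3 - 2(3c+1) + 9 expands to 54c^3 + 54c^2 + 12c + 9,
and factoring out 3 leaves 3(18c^3 + 18c^2 + 4c + 3).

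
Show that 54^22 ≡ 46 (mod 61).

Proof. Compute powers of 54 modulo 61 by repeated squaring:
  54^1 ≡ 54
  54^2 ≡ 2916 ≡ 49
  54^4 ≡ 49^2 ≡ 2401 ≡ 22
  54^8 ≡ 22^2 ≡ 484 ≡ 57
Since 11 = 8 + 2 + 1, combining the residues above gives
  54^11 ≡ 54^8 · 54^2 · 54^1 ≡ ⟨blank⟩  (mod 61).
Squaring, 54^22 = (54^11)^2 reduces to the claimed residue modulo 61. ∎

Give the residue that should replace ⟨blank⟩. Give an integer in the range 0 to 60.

30

Multiply the listed residues: 57 · 49 · 54 = 2793 → 150822.
Reducing modulo 61: 150822 = 2472·61 + 30, so 54^11 ≡ 30.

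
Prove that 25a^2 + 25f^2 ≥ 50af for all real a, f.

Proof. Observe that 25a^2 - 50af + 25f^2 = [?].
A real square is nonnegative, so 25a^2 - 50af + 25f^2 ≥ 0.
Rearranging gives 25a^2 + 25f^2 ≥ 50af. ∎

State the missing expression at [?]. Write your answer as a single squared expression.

(5a - 5f)^2

25a^2 - 50af + 25f^2 is a perfect-square trinomial: the outer terms are (5a)^2 and (5f)^2, and the cross term is -2·5a·5f.
So 25a^2 - 50af + 25f^2 = (5a - 5f)^2 ≥ 0.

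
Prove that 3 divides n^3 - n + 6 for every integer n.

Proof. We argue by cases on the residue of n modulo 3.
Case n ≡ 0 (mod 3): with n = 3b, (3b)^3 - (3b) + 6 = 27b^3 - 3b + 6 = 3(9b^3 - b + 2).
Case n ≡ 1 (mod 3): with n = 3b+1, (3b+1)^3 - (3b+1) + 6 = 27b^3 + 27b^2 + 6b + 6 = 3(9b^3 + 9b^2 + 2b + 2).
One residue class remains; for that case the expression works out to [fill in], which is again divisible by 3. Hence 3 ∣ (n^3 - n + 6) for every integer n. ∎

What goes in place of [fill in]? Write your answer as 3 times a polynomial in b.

3(9b^3 + 18b^2 + 11b + 4)

The residues treated are {0, 1}, so the missing case is n ≡ 2 (mod 3); write n = 3b+2.
Then (3b+2)^3 - (3b+2) + 6 = 27b^3 + 54b^2 + 33b + 12 = 3(9b^3 + 18b^2 + 11b + 4).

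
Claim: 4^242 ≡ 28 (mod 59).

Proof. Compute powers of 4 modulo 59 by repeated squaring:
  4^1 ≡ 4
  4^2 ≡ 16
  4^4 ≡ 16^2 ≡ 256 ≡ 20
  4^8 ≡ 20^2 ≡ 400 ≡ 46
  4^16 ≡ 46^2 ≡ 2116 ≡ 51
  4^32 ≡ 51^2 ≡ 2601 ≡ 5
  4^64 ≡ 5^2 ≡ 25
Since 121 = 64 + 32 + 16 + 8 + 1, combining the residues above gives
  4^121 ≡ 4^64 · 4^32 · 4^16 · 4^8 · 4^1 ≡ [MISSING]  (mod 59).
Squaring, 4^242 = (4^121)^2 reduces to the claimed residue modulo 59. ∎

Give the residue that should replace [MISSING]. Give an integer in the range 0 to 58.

4^64 · 4^32 · 4^16 · 4^8 · 4^1 ≡ 25 · 5 · 51 · 46 · 4 = 1173000.
1173000 mod 59 = 21, so 4^121 ≡ 21 (mod 59).

21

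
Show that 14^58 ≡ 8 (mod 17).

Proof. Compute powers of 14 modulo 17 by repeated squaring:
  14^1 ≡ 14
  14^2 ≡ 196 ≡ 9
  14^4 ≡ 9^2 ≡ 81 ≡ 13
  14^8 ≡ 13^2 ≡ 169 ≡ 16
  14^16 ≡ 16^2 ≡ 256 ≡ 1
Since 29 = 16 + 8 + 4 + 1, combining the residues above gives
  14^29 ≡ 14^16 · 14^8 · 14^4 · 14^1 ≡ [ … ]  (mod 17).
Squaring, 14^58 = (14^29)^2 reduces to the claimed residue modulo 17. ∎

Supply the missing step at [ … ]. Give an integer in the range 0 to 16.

5

14^16 · 14^8 · 14^4 · 14^1 ≡ 1 · 16 · 13 · 14 = 2912.
2912 mod 17 = 5, so 14^29 ≡ 5 (mod 17).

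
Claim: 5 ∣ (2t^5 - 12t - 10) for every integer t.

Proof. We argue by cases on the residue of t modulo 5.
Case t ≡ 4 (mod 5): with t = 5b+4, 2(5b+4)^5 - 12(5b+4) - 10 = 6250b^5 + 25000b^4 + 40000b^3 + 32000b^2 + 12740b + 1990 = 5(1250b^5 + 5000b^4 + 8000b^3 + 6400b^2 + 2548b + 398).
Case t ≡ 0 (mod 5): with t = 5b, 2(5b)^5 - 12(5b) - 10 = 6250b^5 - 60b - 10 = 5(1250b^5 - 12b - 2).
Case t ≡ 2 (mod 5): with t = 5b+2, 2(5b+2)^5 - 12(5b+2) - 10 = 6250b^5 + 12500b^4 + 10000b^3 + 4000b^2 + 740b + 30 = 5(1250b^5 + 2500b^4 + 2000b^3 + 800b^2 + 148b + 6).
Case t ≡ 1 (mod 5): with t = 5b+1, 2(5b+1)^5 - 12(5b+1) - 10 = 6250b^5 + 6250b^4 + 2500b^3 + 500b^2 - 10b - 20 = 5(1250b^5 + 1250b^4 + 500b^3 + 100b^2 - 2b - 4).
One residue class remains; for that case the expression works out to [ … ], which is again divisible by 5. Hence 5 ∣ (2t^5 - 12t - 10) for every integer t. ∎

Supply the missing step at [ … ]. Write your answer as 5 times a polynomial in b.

Only t ≡ 3 (mod 5) is unaccounted for. Put t = 5b+3:
2(5b+3)^5 - 12(5b+3) - 10 expands to 6250b^5 + 18750b^4 + 22500b^3 + 13500b^2 + 3990b + 440,
and factoring out 5 leaves 5(1250b^5 + 3750b^4 + 4500b^3 + 2700b^2 + 798b + 88).

5(1250b^5 + 3750b^4 + 4500b^3 + 2700b^2 + 798b + 88)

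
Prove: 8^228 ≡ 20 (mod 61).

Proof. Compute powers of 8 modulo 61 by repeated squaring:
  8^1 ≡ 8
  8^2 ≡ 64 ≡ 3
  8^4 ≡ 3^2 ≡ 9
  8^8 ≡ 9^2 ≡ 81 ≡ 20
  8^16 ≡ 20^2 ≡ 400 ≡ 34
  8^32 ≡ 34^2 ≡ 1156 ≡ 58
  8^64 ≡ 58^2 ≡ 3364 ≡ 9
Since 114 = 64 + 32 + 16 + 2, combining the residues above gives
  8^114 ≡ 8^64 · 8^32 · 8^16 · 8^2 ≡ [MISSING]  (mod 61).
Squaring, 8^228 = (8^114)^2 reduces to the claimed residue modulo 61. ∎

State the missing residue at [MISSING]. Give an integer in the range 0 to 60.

Multiply the listed residues: 9 · 58 · 34 · 3 = 522 → 17748 → 53244.
Reducing modulo 61: 53244 = 872·61 + 52, so 8^114 ≡ 52.

52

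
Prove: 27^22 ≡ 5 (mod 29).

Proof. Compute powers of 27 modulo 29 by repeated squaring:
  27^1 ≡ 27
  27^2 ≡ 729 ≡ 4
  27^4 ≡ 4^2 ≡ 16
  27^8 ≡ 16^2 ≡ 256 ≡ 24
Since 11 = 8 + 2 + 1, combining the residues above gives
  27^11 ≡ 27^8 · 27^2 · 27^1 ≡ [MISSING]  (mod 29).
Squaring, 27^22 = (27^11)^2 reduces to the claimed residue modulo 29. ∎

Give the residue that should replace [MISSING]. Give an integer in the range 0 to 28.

11

Multiply the listed residues: 24 · 4 · 27 = 96 → 2592.
Reducing modulo 29: 2592 = 89·29 + 11, so 27^11 ≡ 11.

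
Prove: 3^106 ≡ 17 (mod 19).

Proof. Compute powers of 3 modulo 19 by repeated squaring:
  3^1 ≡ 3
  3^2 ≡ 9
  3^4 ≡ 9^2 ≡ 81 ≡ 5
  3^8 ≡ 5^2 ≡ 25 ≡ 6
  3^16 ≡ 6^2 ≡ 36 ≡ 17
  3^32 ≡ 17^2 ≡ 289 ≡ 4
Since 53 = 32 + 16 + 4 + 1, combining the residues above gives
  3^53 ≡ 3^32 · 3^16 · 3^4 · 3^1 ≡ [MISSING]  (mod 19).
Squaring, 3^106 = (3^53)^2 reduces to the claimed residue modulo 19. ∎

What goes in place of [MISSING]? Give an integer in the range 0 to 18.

13

3^32 · 3^16 · 3^4 · 3^1 ≡ 4 · 17 · 5 · 3 = 1020.
1020 mod 19 = 13, so 3^53 ≡ 13 (mod 19).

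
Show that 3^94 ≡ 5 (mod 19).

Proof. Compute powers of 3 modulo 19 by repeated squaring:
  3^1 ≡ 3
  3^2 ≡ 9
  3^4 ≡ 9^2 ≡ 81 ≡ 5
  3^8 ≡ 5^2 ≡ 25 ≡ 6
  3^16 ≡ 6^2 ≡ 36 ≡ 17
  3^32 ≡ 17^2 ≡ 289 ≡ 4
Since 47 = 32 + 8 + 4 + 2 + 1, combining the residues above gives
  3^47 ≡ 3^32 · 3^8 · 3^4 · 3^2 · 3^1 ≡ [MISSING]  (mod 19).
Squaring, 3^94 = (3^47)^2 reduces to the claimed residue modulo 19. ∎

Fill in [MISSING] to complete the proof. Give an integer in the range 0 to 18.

Multiply the listed residues: 4 · 6 · 5 · 9 · 3 = 24 → 120 → 1080 → 3240.
Reducing modulo 19: 3240 = 170·19 + 10, so 3^47 ≡ 10.

10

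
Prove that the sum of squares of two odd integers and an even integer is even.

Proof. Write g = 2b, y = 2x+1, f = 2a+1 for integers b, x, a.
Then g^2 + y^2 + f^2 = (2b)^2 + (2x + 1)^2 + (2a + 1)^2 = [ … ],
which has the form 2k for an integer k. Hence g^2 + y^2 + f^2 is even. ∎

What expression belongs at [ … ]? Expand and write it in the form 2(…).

(2b)^2 + (2x + 1)^2 + (2a + 1)^2 = 4a^2 + 4a + 4b^2 + 4x^2 + 4x + 2
= 2(2a^2 + 2a + 2b^2 + 2x^2 + 2x + 1).
Since 2a^2 + 2a + 2b^2 + 2x^2 + 2x + 1 is an integer, the sum of squares is of the form 2k for an integer k.

2(2a^2 + 2a + 2b^2 + 2x^2 + 2x + 1)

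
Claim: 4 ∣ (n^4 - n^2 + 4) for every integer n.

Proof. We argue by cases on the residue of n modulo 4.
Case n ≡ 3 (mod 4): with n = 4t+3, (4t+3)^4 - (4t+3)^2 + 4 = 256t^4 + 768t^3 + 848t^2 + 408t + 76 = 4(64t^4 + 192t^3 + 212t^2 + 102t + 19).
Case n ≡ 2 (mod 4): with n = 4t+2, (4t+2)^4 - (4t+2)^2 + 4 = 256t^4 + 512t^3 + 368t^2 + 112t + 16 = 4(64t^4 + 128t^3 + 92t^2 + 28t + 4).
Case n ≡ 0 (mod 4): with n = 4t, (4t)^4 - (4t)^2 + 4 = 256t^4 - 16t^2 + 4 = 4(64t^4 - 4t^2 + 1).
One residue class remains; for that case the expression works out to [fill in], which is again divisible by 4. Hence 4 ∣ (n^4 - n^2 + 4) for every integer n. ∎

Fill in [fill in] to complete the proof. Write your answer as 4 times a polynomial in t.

The residues treated are {3, 2, 0}, so the missing case is n ≡ 1 (mod 4); write n = 4t+1.
Then (4t+1)^4 - (4t+1)^2 + 4 = 256t^4 + 256t^3 + 80t^2 + 8t + 4 = 4(64t^4 + 64t^3 + 20t^2 + 2t + 1).

4(64t^4 + 64t^3 + 20t^2 + 2t + 1)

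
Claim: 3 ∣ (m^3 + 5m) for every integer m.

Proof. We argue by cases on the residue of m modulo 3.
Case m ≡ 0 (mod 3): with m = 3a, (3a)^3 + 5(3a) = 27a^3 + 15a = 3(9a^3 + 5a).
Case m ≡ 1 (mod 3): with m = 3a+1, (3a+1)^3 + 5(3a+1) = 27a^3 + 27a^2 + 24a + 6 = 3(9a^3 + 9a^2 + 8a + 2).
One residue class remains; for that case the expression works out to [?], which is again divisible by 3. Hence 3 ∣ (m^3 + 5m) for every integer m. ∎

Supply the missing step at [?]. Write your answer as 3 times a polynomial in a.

The residues treated are {0, 1}, so the missing case is m ≡ 2 (mod 3); write m = 3a+2.
Then (3a+2)^3 + 5(3a+2) = 27a^3 + 54a^2 + 51a + 18 = 3(9a^3 + 18a^2 + 17a + 6).

3(9a^3 + 18a^2 + 17a + 6)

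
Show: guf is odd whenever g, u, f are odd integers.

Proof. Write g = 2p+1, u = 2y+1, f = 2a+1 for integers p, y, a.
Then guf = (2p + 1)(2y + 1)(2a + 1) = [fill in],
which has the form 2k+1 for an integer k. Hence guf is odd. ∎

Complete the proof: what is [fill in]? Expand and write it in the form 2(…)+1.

Expanding: (2p + 1)(2y + 1)(2a + 1) = 8apy + 4ap + 4ay + 2a + 4py + 2p + 2y + 1.
Every term except the constant is even, so this is 2(4apy + 2ap + 2ay + a + 2py + p + y) + 1,
and 4apy + 2ap + 2ay + a + 2py + p + y ∈ ℤ gives the required form.

2(4apy + 2ap + 2ay + a + 2py + p + y) + 1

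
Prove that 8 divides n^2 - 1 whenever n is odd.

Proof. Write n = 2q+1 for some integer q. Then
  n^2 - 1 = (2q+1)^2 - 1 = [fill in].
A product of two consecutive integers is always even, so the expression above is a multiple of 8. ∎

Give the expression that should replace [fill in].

(2q+1)^2 - 1 = 4q^2 + 4q + 1 - 1 = 4q^2 + 4q = 4q(q+1).
Since q and q+1 are consecutive, q(q+1) is even, and 4·(even) is a multiple of 8.

4q(q + 1)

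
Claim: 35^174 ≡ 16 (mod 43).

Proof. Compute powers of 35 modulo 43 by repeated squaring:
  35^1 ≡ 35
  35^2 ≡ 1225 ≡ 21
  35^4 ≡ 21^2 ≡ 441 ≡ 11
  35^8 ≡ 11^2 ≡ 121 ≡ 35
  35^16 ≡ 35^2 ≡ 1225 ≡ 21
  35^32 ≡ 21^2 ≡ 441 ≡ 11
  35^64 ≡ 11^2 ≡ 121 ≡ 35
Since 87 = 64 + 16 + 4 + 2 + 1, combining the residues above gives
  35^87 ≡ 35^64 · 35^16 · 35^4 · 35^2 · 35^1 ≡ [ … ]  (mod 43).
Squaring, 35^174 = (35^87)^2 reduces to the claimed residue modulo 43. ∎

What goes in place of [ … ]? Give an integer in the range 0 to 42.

4

Multiply the listed residues: 35 · 21 · 11 · 21 · 35 = 735 → 8085 → 169785 → 5942475.
Reducing modulo 43: 5942475 = 138197·43 + 4, so 35^87 ≡ 4.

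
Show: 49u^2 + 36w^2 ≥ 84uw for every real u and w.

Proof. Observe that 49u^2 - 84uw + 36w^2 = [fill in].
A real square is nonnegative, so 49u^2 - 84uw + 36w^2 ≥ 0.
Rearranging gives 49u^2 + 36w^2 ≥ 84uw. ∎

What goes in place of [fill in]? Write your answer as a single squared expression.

(7u - 6w)^2

The leading and trailing coefficients are 7^2 and 6^2, and 84 = 2·7·6, so the trinomial is (7u - 6w)^2.
Hence 49u^2 - 84uw + 36w^2 ≥ 0.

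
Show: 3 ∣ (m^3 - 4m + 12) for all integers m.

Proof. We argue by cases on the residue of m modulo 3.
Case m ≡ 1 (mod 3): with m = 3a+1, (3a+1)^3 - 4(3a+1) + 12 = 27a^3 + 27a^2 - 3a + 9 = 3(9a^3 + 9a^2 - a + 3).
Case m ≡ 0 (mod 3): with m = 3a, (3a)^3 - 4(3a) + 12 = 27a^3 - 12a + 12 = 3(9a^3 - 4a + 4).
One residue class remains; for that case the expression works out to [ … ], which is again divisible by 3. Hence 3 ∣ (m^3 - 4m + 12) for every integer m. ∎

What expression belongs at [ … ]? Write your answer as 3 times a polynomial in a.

Only m ≡ 2 (mod 3) is unaccounted for. Put m = 3a+2:
(3a+2)^3 - 4(3a+2) + 12 expands to 27a^3 + 54a^2 + 24a + 12,
and factoring out 3 leaves 3(9a^3 + 18a^2 + 8a + 4).

3(9a^3 + 18a^2 + 8a + 4)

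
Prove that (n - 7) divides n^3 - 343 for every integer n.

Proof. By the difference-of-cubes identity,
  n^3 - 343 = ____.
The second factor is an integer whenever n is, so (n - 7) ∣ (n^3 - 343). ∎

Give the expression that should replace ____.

(n - 7)(n^2 + 7n + 49)

Polynomial division of n^3 - 343 by n - 7 leaves remainder 0 and quotient n^2 + 7n + 49.
Hence n^3 - 343 = (n - 7)(n^2 + 7n + 49).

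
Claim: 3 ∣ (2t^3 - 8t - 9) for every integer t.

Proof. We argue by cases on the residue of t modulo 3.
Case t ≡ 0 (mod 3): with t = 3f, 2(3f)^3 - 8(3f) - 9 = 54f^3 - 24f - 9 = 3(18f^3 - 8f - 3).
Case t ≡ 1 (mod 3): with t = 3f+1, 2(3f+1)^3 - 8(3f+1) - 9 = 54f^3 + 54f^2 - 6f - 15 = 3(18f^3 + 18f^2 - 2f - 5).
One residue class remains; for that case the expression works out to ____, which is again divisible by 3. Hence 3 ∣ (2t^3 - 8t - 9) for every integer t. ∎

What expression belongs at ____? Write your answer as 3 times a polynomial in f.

The residues treated are {0, 1}, so the missing case is t ≡ 2 (mod 3); write t = 3f+2.
Then 2(3f+2)^3 - 8(3f+2) - 9 = 54f^3 + 108f^2 + 48f - 9 = 3(18f^3 + 36f^2 + 16f - 3).

3(18f^3 + 36f^2 + 16f - 3)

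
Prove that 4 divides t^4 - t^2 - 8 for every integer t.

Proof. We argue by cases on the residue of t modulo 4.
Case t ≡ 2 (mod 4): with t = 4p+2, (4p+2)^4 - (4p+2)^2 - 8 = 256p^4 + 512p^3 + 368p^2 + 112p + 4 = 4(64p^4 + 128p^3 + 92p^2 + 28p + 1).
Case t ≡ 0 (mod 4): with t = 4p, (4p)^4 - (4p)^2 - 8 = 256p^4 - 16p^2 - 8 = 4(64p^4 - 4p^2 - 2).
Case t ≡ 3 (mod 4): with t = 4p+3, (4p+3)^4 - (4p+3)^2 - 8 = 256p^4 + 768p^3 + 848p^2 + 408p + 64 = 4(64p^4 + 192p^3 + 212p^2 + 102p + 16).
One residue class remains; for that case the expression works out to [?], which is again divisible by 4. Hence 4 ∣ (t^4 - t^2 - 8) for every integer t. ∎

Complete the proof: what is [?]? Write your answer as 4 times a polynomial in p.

Only t ≡ 1 (mod 4) is unaccounted for. Put t = 4p+1:
(4p+1)^4 - (4p+1)^2 - 8 expands to 256p^4 + 256p^3 + 80p^2 + 8p - 8,
and factoring out 4 leaves 4(64p^4 + 64p^3 + 20p^2 + 2p - 2).

4(64p^4 + 64p^3 + 20p^2 + 2p - 2)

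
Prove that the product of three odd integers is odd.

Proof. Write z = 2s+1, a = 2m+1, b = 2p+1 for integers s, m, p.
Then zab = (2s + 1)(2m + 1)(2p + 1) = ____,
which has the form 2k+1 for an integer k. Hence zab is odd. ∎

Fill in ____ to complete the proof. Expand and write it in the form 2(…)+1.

2(4mps + 2mp + 2ms + m + 2ps + p + s) + 1

Expanding: (2s + 1)(2m + 1)(2p + 1) = 8mps + 4mp + 4ms + 2m + 4ps + 2p + 2s + 1.
Every term except the constant is even, so this is 2(4mps + 2mp + 2ms + m + 2ps + p + s) + 1,
and 4mps + 2mp + 2ms + m + 2ps + p + s ∈ ℤ gives the required form.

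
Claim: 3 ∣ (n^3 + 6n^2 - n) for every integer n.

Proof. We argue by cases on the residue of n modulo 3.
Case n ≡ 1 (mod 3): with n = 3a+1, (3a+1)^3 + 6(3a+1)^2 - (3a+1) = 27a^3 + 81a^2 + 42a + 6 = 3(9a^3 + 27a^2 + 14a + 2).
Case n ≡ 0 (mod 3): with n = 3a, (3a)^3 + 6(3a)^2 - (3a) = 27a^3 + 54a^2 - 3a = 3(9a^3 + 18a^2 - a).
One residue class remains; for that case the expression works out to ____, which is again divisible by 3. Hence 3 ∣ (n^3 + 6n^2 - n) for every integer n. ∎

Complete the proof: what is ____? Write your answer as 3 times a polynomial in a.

The residues treated are {1, 0}, so the missing case is n ≡ 2 (mod 3); write n = 3a+2.
Then (3a+2)^3 + 6(3a+2)^2 - (3a+2) = 27a^3 + 108a^2 + 105a + 30 = 3(9a^3 + 36a^2 + 35a + 10).

3(9a^3 + 36a^2 + 35a + 10)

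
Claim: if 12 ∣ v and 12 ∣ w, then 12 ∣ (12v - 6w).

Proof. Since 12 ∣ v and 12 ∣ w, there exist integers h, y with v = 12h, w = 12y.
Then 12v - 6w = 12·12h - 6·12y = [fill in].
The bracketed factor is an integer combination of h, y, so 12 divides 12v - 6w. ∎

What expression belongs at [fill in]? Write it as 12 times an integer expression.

Pull the common 12 out of every term: 12·12h - 6·12y = 12(12h - 6y).
12h - 6y is an integer, which exhibits the divisibility.

12(12h - 6y)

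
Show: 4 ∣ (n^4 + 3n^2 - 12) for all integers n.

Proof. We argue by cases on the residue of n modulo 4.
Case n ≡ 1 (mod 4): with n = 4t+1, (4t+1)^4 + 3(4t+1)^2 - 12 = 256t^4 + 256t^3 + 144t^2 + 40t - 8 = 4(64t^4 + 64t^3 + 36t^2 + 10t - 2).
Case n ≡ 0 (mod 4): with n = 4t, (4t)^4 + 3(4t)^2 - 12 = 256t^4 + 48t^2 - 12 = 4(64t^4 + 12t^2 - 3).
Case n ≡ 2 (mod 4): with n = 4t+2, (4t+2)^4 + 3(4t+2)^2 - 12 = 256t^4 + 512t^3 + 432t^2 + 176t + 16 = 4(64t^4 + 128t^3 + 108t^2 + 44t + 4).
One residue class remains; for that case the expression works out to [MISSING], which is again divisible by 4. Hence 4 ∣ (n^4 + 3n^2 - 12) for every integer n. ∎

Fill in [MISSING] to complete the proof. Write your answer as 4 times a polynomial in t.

The residues treated are {1, 0, 2}, so the missing case is n ≡ 3 (mod 4); write n = 4t+3.
Then (4t+3)^4 + 3(4t+3)^2 - 12 = 256t^4 + 768t^3 + 912t^2 + 504t + 96 = 4(64t^4 + 192t^3 + 228t^2 + 126t + 24).

4(64t^4 + 192t^3 + 228t^2 + 126t + 24)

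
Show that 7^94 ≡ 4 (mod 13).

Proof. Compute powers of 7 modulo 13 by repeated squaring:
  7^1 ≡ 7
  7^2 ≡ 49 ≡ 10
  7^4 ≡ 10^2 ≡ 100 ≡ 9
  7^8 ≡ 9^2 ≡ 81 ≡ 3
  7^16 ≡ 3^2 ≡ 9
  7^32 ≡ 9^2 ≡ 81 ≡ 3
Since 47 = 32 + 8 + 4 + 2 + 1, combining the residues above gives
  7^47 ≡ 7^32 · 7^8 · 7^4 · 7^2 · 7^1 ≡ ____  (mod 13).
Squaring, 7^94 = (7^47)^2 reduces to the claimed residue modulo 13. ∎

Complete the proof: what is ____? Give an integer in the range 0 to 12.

2

Multiply the listed residues: 3 · 3 · 9 · 10 · 7 = 9 → 81 → 810 → 5670.
Reducing modulo 13: 5670 = 436·13 + 2, so 7^47 ≡ 2.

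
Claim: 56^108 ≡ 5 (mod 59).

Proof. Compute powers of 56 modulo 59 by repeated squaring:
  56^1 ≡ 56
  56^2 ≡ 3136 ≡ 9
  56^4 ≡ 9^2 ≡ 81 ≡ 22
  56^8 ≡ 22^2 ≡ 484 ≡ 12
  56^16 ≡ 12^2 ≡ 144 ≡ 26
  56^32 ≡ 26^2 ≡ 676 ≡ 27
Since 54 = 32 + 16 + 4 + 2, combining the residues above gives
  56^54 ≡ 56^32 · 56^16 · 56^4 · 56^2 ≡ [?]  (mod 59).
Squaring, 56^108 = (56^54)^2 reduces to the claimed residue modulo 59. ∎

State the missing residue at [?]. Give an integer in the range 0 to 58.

51

56^32 · 56^16 · 56^4 · 56^2 ≡ 27 · 26 · 22 · 9 = 138996.
138996 mod 59 = 51, so 56^54 ≡ 51 (mod 59).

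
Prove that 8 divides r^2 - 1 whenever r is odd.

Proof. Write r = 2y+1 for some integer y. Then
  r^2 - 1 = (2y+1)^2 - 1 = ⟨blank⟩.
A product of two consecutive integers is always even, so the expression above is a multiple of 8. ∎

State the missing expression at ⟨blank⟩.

(2y+1)^2 - 1 = 4y^2 + 4y + 1 - 1 = 4y^2 + 4y = 4y(y+1).
Since y and y+1 are consecutive, y(y+1) is even, and 4·(even) is a multiple of 8.

4y(y + 1)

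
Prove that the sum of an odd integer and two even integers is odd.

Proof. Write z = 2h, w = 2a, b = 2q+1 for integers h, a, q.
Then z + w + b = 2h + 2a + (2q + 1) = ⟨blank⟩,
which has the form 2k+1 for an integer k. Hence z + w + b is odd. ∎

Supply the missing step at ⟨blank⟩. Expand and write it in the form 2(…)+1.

2(a + h + q) + 1

2h + 2a + (2q + 1) = 2a + 2h + 2q + 1
= 2(a + h + q) + 1.
Since a + h + q is an integer, the sum is of the form 2k+1 for an integer k.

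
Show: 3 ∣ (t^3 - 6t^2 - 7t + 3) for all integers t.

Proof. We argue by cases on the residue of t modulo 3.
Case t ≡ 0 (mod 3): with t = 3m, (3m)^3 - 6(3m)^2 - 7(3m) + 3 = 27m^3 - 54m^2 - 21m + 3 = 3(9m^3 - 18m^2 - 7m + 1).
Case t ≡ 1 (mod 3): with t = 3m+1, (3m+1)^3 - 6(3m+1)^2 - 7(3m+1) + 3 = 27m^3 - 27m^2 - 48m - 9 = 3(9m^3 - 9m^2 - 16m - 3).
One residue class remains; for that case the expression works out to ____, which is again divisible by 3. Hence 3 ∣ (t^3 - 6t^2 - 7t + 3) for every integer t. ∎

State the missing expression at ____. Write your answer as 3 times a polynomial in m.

3(9m^3 - 19m - 9)

The residues treated are {0, 1}, so the missing case is t ≡ 2 (mod 3); write t = 3m+2.
Then (3m+2)^3 - 6(3m+2)^2 - 7(3m+2) + 3 = 27m^3 - 57m - 27 = 3(9m^3 - 19m - 9).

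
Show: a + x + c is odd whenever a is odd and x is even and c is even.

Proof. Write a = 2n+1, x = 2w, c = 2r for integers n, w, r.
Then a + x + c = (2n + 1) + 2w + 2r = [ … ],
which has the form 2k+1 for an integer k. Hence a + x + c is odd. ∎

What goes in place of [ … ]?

2(n + r + w) + 1

(2n + 1) + 2w + 2r = 2n + 2r + 2w + 1
= 2(n + r + w) + 1.
Since n + r + w is an integer, the sum is of the form 2k+1 for an integer k.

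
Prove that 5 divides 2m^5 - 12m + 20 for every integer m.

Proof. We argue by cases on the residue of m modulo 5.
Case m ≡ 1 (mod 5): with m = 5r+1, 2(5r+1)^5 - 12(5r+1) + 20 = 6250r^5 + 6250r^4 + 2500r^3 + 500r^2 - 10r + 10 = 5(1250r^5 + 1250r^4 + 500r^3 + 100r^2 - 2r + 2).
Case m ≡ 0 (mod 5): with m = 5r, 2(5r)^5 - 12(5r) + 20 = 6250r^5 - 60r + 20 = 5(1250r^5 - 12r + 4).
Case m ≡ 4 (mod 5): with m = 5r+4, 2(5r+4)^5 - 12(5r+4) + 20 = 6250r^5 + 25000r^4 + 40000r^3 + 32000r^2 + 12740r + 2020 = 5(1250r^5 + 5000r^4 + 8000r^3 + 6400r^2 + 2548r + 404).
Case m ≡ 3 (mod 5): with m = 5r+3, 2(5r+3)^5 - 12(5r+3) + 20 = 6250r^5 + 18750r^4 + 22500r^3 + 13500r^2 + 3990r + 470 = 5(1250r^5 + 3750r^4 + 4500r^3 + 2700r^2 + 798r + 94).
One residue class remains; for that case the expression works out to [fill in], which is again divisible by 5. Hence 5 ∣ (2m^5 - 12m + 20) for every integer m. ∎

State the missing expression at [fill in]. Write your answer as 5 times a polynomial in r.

5(1250r^5 + 2500r^4 + 2000r^3 + 800r^2 + 148r + 12)

The residues treated are {1, 0, 4, 3}, so the missing case is m ≡ 2 (mod 5); write m = 5r+2.
Then 2(5r+2)^5 - 12(5r+2) + 20 = 6250r^5 + 12500r^4 + 10000r^3 + 4000r^2 + 740r + 60 = 5(1250r^5 + 2500r^4 + 2000r^3 + 800r^2 + 148r + 12).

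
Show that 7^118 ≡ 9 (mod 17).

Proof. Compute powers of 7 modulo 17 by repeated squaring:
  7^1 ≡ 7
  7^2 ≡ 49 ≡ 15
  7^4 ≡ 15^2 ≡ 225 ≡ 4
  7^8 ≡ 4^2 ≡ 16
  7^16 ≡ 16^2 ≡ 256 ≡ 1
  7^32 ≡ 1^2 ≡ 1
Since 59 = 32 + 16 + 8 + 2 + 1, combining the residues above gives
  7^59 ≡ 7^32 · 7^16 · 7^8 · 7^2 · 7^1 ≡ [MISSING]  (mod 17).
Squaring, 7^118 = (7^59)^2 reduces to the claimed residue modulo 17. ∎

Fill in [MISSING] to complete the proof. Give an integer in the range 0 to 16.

7^32 · 7^16 · 7^8 · 7^2 · 7^1 ≡ 1 · 1 · 16 · 15 · 7 = 1680.
1680 mod 17 = 14, so 7^59 ≡ 14 (mod 17).

14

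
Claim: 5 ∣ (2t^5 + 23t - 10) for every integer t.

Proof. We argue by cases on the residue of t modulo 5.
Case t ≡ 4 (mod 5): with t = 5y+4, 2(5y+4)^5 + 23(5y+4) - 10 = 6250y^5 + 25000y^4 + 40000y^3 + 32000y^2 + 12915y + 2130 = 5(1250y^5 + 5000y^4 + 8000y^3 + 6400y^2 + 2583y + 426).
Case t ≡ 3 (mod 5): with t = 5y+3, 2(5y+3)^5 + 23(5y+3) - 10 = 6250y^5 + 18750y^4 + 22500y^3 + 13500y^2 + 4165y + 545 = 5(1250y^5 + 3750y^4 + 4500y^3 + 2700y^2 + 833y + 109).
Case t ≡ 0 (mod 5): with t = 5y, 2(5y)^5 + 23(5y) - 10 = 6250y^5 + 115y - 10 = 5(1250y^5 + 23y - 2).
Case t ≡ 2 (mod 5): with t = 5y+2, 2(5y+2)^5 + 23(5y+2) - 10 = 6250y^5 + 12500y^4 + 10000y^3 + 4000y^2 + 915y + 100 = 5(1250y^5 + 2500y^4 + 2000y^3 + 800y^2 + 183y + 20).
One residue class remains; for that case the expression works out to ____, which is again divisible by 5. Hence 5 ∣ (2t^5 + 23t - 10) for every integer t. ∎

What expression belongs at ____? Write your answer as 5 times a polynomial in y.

5(1250y^5 + 1250y^4 + 500y^3 + 100y^2 + 33y + 3)

The residues treated are {4, 3, 0, 2}, so the missing case is t ≡ 1 (mod 5); write t = 5y+1.
Then 2(5y+1)^5 + 23(5y+1) - 10 = 6250y^5 + 6250y^4 + 2500y^3 + 500y^2 + 165y + 15 = 5(1250y^5 + 1250y^4 + 500y^3 + 100y^2 + 33y + 3).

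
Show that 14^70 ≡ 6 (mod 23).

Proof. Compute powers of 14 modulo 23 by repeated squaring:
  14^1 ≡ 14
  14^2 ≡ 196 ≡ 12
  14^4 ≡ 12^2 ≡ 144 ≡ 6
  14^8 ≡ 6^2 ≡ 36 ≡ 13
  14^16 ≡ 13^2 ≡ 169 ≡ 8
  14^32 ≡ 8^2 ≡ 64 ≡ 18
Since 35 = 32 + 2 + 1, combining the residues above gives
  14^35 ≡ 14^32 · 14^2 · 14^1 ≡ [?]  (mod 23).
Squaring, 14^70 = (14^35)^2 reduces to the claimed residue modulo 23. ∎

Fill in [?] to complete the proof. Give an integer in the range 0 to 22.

14^32 · 14^2 · 14^1 ≡ 18 · 12 · 14 = 3024.
3024 mod 23 = 11, so 14^35 ≡ 11 (mod 23).

11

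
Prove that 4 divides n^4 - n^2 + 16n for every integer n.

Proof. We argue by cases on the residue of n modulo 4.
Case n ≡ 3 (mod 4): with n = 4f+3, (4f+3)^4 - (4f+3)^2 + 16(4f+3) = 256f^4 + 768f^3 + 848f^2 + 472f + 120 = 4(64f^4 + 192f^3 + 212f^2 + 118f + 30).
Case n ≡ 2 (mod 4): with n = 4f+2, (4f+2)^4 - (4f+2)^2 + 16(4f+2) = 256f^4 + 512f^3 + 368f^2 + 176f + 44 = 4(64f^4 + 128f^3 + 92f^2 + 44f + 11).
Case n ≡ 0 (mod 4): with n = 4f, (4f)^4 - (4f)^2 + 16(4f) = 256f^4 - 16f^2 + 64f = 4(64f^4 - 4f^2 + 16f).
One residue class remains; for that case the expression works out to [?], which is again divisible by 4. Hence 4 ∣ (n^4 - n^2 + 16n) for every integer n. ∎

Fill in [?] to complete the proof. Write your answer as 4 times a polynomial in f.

4(64f^4 + 64f^3 + 20f^2 + 18f + 4)

The residues treated are {3, 2, 0}, so the missing case is n ≡ 1 (mod 4); write n = 4f+1.
Then (4f+1)^4 - (4f+1)^2 + 16(4f+1) = 256f^4 + 256f^3 + 80f^2 + 72f + 16 = 4(64f^4 + 64f^3 + 20f^2 + 18f + 4).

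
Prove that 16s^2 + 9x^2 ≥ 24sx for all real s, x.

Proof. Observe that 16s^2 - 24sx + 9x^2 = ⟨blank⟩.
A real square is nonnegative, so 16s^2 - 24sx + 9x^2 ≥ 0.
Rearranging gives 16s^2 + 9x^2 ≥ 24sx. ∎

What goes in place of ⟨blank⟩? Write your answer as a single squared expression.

The leading and trailing coefficients are 4^2 and 3^2, and 24 = 2·4·3, so the trinomial is (4s - 3x)^2.
Hence 16s^2 - 24sx + 9x^2 ≥ 0.

(4s - 3x)^2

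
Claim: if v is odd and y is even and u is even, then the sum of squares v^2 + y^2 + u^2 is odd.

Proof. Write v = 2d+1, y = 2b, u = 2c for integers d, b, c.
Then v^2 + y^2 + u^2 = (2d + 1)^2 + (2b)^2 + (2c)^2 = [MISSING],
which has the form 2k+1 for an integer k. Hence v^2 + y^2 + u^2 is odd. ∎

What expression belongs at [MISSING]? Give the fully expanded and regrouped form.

2(2b^2 + 2c^2 + 2d^2 + 2d) + 1

(2d + 1)^2 + (2b)^2 + (2c)^2 = 4b^2 + 4c^2 + 4d^2 + 4d + 1
= 2(2b^2 + 2c^2 + 2d^2 + 2d) + 1.
Since 2b^2 + 2c^2 + 2d^2 + 2d is an integer, the sum of squares is of the form 2k+1 for an integer k.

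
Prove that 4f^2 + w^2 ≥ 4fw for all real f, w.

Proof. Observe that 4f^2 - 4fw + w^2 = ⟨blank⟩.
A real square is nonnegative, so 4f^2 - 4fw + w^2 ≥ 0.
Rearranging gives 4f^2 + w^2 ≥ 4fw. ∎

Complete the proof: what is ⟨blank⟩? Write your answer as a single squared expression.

The leading and trailing coefficients are 2^2 and 1^2, and 4 = 2·2·1, so the trinomial is (2f - w)^2.
Hence 4f^2 - 4fw + w^2 ≥ 0.

(2f - w)^2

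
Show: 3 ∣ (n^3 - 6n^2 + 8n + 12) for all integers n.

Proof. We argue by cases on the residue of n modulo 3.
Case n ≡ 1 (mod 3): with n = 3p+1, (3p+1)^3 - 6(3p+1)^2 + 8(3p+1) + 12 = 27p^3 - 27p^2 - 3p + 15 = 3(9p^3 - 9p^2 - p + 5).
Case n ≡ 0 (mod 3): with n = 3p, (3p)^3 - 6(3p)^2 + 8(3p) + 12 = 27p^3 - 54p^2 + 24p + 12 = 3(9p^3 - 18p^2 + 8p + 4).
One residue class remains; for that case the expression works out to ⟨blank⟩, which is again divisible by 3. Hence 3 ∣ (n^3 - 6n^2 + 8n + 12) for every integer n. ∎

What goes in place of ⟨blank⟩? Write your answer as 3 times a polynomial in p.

Only n ≡ 2 (mod 3) is unaccounted for. Put n = 3p+2:
(3p+2)^3 - 6(3p+2)^2 + 8(3p+2) + 12 expands to 27p^3 - 12p + 12,
and factoring out 3 leaves 3(9p^3 - 4p + 4).

3(9p^3 - 4p + 4)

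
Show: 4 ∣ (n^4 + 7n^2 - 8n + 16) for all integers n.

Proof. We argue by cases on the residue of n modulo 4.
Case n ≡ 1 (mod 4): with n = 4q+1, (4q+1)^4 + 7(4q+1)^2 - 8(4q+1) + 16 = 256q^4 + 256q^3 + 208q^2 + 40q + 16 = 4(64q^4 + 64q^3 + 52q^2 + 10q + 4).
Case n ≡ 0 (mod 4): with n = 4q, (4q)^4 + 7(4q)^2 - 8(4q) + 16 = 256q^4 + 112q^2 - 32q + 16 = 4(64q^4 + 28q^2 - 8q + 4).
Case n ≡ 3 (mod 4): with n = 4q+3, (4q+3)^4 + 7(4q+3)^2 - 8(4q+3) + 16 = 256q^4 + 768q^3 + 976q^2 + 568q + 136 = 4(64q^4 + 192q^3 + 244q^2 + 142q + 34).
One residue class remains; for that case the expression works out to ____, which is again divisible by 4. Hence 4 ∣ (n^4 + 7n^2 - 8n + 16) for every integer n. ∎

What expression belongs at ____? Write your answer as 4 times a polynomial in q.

4(64q^4 + 128q^3 + 124q^2 + 52q + 11)

The residues treated are {1, 0, 3}, so the missing case is n ≡ 2 (mod 4); write n = 4q+2.
Then (4q+2)^4 + 7(4q+2)^2 - 8(4q+2) + 16 = 256q^4 + 512q^3 + 496q^2 + 208q + 44 = 4(64q^4 + 128q^3 + 124q^2 + 52q + 11).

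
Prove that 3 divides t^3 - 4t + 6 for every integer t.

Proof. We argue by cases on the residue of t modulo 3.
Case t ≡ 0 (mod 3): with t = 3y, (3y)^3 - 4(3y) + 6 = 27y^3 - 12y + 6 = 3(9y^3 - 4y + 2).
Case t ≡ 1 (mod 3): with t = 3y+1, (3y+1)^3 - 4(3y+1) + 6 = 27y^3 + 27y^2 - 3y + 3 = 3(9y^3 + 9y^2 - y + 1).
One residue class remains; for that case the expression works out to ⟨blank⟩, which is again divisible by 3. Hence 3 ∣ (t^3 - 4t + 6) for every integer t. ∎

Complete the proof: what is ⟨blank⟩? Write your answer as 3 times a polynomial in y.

3(9y^3 + 18y^2 + 8y + 2)

The residues treated are {0, 1}, so the missing case is t ≡ 2 (mod 3); write t = 3y+2.
Then (3y+2)^3 - 4(3y+2) + 6 = 27y^3 + 54y^2 + 24y + 6 = 3(9y^3 + 18y^2 + 8y + 2).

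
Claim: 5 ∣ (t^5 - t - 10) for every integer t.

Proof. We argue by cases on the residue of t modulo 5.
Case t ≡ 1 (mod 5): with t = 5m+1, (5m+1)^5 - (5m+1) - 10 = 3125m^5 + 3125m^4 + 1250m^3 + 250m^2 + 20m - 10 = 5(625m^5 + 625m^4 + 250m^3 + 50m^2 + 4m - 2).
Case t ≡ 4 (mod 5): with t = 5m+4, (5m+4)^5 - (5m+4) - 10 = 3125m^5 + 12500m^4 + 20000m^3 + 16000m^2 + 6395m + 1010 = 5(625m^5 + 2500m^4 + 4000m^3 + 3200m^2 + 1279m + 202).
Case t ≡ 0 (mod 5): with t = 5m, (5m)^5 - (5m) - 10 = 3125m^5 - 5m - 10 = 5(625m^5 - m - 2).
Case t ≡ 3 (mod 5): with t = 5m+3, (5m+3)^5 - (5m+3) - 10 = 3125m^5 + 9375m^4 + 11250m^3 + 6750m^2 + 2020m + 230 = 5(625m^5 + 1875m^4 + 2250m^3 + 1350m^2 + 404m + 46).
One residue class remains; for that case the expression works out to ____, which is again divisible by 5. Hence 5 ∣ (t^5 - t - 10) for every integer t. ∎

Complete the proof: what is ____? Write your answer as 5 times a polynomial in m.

5(625m^5 + 1250m^4 + 1000m^3 + 400m^2 + 79m + 4)

Only t ≡ 2 (mod 5) is unaccounted for. Put t = 5m+2:
(5m+2)^5 - (5m+2) - 10 expands to 3125m^5 + 6250m^4 + 5000m^3 + 2000m^2 + 395m + 20,
and factoring out 5 leaves 5(625m^5 + 1250m^4 + 1000m^3 + 400m^2 + 79m + 4).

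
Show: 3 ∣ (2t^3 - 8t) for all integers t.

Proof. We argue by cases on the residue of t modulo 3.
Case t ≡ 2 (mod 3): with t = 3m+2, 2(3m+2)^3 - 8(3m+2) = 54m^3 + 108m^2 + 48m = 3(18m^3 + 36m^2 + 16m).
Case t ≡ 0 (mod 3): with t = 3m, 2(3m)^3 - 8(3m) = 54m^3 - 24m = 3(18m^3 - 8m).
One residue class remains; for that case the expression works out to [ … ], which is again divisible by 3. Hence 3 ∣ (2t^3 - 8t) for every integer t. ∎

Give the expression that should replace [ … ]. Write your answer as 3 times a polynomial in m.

3(18m^3 + 18m^2 - 2m - 2)

Only t ≡ 1 (mod 3) is unaccounted for. Put t = 3m+1:
2(3m+1)^3 - 8(3m+1) expands to 54m^3 + 54m^2 - 6m - 6,
and factoring out 3 leaves 3(18m^3 + 18m^2 - 2m - 2).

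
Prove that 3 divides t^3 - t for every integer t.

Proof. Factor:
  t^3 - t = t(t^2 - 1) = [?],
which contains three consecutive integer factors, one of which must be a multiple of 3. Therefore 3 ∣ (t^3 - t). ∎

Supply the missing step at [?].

(t - 1)t(t + 1)

t(t^2 - 1) = t(t - 1)(t + 1) = (t - 1)t(t + 1).
These three factors are consecutive integers, so their product is divisible by 3.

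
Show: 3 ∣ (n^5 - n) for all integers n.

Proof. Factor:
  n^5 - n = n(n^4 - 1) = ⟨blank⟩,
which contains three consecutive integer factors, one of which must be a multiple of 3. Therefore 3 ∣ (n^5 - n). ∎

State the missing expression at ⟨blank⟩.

(n - 1)n(n + 1)(n^2 + 1)

n^4 - 1 = (n^2 - 1)(n^2 + 1), and n^2 - 1 = (n-1)(n+1).
So n(n^4 - 1) = (n - 1)n(n + 1)(n^2 + 1).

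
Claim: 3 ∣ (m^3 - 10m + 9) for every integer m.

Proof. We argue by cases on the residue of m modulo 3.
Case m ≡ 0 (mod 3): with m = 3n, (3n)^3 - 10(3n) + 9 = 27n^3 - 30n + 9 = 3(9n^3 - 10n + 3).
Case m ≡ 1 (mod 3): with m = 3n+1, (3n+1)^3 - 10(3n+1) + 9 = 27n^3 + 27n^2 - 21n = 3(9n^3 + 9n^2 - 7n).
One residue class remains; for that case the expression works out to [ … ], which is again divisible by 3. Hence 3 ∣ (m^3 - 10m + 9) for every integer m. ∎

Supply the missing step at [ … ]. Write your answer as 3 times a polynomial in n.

Only m ≡ 2 (mod 3) is unaccounted for. Put m = 3n+2:
(3n+2)^3 - 10(3n+2) + 9 expands to 27n^3 + 54n^2 + 6n - 3,
and factoring out 3 leaves 3(9n^3 + 18n^2 + 2n - 1).

3(9n^3 + 18n^2 + 2n - 1)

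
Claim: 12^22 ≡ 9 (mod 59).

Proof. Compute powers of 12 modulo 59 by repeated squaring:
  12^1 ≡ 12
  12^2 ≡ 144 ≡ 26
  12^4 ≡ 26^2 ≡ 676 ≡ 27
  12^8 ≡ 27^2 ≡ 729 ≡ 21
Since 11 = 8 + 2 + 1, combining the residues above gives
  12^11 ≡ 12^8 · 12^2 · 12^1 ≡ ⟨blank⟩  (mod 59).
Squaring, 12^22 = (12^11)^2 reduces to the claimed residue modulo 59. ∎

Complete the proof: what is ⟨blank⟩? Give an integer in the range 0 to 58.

3

12^8 · 12^2 · 12^1 ≡ 21 · 26 · 12 = 6552.
6552 mod 59 = 3, so 12^11 ≡ 3 (mod 59).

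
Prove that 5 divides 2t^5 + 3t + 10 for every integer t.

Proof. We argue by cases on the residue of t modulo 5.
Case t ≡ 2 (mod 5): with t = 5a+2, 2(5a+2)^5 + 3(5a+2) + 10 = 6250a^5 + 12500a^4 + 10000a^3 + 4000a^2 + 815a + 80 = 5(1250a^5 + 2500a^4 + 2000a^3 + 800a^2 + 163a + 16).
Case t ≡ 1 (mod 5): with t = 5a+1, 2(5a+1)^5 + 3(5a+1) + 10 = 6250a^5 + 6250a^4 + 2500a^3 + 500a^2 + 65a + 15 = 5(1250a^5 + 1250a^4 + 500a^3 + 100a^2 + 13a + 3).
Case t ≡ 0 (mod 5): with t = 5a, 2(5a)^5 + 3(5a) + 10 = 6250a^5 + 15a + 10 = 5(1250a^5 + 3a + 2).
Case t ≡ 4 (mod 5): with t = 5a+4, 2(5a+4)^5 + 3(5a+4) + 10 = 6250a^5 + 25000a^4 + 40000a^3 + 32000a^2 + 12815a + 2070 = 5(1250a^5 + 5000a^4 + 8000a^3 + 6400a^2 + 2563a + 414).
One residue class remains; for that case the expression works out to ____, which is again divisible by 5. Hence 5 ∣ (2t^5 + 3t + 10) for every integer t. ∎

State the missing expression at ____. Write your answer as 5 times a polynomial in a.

The residues treated are {2, 1, 0, 4}, so the missing case is t ≡ 3 (mod 5); write t = 5a+3.
Then 2(5a+3)^5 + 3(5a+3) + 10 = 6250a^5 + 18750a^4 + 22500a^3 + 13500a^2 + 4065a + 505 = 5(1250a^5 + 3750a^4 + 4500a^3 + 2700a^2 + 813a + 101).

5(1250a^5 + 3750a^4 + 4500a^3 + 2700a^2 + 813a + 101)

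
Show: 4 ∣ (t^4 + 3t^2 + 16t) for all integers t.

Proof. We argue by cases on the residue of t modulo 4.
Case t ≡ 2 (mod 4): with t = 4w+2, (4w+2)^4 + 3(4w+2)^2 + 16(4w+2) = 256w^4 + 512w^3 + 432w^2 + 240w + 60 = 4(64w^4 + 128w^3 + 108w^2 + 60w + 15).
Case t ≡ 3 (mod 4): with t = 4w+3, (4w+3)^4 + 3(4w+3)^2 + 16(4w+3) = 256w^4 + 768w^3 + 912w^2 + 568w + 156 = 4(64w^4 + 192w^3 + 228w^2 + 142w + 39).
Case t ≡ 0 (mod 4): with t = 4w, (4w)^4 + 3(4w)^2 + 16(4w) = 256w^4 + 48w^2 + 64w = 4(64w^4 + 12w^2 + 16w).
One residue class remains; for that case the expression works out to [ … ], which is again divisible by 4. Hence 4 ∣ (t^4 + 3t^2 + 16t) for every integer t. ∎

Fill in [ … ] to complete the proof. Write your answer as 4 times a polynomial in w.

The residues treated are {2, 3, 0}, so the missing case is t ≡ 1 (mod 4); write t = 4w+1.
Then (4w+1)^4 + 3(4w+1)^2 + 16(4w+1) = 256w^4 + 256w^3 + 144w^2 + 104w + 20 = 4(64w^4 + 64w^3 + 36w^2 + 26w + 5).

4(64w^4 + 64w^3 + 36w^2 + 26w + 5)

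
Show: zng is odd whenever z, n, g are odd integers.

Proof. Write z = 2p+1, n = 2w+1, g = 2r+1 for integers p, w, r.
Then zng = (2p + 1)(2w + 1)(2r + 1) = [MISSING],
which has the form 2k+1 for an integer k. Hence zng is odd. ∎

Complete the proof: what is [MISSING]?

Expanding: (2p + 1)(2w + 1)(2r + 1) = 8prw + 4pr + 4pw + 2p + 4rw + 2r + 2w + 1.
Every term except the constant is even, so this is 2(4prw + 2pr + 2pw + p + 2rw + r + w) + 1,
and 4prw + 2pr + 2pw + p + 2rw + r + w ∈ ℤ gives the required form.

2(4prw + 2pr + 2pw + p + 2rw + r + w) + 1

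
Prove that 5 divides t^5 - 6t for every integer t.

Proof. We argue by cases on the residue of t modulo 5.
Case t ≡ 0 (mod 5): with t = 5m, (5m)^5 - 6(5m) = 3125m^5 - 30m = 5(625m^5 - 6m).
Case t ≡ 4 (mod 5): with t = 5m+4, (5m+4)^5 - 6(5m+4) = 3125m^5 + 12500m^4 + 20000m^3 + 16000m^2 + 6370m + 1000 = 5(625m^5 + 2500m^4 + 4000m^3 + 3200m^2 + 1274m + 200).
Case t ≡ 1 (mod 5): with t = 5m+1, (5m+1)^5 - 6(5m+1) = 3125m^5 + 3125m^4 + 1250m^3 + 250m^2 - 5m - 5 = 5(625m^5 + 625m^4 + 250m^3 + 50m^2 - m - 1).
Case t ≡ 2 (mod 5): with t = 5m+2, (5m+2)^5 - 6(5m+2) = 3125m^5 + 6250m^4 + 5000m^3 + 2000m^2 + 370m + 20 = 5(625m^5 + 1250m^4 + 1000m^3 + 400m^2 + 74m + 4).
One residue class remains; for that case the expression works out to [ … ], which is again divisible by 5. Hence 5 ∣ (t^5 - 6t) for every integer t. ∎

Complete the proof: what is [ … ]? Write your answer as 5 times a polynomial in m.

5(625m^5 + 1875m^4 + 2250m^3 + 1350m^2 + 399m + 45)

Only t ≡ 3 (mod 5) is unaccounted for. Put t = 5m+3:
(5m+3)^5 - 6(5m+3) expands to 3125m^5 + 9375m^4 + 11250m^3 + 6750m^2 + 1995m + 225,
and factoring out 5 leaves 5(625m^5 + 1875m^4 + 2250m^3 + 1350m^2 + 399m + 45).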